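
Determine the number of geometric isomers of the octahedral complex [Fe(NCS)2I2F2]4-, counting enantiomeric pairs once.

Systematic placement gives 5 geometric isomers: NCS trans, I trans, F trans; NCS cis, I cis, F trans; NCS trans, I cis, F cis; NCS cis, I cis, F cis (chiral); NCS cis, I trans, F cis.

5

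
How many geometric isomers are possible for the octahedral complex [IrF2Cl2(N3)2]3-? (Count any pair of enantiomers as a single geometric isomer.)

There are 5 geometric isomers: F trans, Cl trans, N3 trans; F cis, Cl trans, N3 cis; F cis, Cl cis, N3 trans; F cis, Cl cis, N3 cis (chiral); F trans, Cl cis, N3 cis.

5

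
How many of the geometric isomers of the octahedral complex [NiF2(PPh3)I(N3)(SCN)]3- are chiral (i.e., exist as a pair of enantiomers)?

The six octahedral sites form three mutually perpendicular trans pairs.
Systematic enumeration (placing each ligand type in turn and discarding arrangements equivalent by rotation or reflection) gives 9 geometric isomers.
Of these, 6 lack any improper symmetry element and so occur as enantiomeric pairs, giving 9 + 6 = 15 stereoisomers in total.

6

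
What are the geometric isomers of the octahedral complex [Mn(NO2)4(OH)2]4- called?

In an octahedral complex each vertex has one trans partner and four cis neighbours.
There are 2 geometric isomers: OH trans; OH cis.

cis and trans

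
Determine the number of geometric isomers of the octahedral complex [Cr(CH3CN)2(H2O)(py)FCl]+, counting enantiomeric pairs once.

9

Systematic enumeration (placing each ligand type in turn and discarding arrangements equivalent by rotation or reflection) gives 9 geometric isomers.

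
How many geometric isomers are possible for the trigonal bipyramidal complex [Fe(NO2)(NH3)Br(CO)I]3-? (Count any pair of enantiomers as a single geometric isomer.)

10

A trigonal bipyramid has two axial and three equatorial sites, which are chemically inequivalent.
Exhaustive case analysis gives 10 geometric isomers.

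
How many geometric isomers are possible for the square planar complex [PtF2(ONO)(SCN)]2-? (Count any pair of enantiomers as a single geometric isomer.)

A square has two trans pairs of vertices; adjacent vertices are cis.
Systematic placement gives 2 geometric isomers: F cis; F trans.

2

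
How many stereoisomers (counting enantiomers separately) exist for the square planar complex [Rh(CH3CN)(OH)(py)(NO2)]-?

3

A square has two trans pairs of vertices; adjacent vertices are cis.
Systematic placement gives 3 geometric isomers: (CH3CN/OH trans, NO2/py trans); (CH3CN/py trans, NO2/OH trans); (CH3CN/NO2 trans, OH/py trans).
Each arrangement has an internal mirror plane or centre of symmetry, so none is chiral.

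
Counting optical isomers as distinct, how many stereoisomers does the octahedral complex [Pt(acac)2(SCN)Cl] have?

3

An octahedron has six vertices in three trans pairs; every non-trans pair is cis.
Each acac is bidentate and must span two cis positions.
There are 2 geometric isomers: SCN and Cl mutually trans; SCN and Cl mutually cis (chiral).
One of these lacks any improper symmetry element and so occurs as an enantiomeric pair, giving 2 + 1 = 3 stereoisomers in total.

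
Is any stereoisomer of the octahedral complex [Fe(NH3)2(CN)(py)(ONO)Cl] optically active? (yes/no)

In an octahedral complex each vertex has one trans partner and four cis neighbours.
Exhaustive case analysis gives 9 geometric isomers.
Of these, 6 lack any improper symmetry element and so occur as enantiomeric pairs, giving 9 + 6 = 15 stereoisomers in total.

yes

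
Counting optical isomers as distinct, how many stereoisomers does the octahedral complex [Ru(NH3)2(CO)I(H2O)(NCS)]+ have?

Exhaustive case analysis gives 9 geometric isomers.
Of these, 6 lack any improper symmetry element and so occur as enantiomeric pairs, giving 9 + 6 = 15 stereoisomers in total.

15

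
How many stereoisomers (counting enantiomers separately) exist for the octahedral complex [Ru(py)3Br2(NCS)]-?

The six octahedral sites form three mutually perpendicular trans pairs.
Systematic placement gives 3 geometric isomers: py mer, Br trans; py mer, Br cis; py fac, Br cis.
Each arrangement has an internal mirror plane or centre of symmetry, so none is chiral.

3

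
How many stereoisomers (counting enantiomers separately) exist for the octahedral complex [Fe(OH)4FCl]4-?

The distinct arrangements are (2 in all): F and Cl mutually trans; F and Cl mutually cis.
Each arrangement has an internal mirror plane or centre of symmetry, so none is chiral.

2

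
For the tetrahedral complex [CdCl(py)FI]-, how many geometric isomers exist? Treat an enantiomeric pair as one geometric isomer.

1

All four vertices of a tetrahedron are equivalent and mutually adjacent, so cis/trans isomerism cannot arise.
Only one geometric arrangement is possible; it has no improper symmetry element, so it exists as a pair of enantiomers (2 stereoisomers).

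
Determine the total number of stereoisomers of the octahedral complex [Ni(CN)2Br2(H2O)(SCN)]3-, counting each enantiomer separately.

An octahedron has six vertices in three trans pairs; every non-trans pair is cis.
Working through the distinct placements yields 6 geometric isomers: CN trans, Br trans; CN cis, Br trans; CN cis, Br cis (3 arrangements, 2 chiral); CN trans, Br cis.
Of these, 2 lack any improper symmetry element and so occur as enantiomeric pairs, giving 6 + 2 = 8 stereoisomers in total.

8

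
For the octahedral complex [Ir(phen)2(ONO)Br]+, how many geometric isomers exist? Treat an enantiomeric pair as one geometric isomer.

2

An octahedron has six vertices in three trans pairs; every non-trans pair is cis.
Each phen is bidentate and must span two cis positions.
Working through the distinct placements yields 2 geometric isomers: ONO and Br mutually trans; ONO and Br mutually cis (chiral).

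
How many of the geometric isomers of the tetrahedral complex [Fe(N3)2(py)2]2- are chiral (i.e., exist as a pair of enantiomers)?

0

All four vertices of a tetrahedron are equivalent and mutually adjacent, so cis/trans isomerism cannot arise.
Only one geometric arrangement is possible.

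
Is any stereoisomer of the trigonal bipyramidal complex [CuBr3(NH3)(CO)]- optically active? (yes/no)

A trigonal bipyramid has two axial and three equatorial sites, which are chemically inequivalent.
Systematic placement gives 4 geometric isomers: NH3 equatorial, CO equatorial; NH3 equatorial, CO axial; NH3 axial, CO equatorial; NH3 axial, CO axial.
Each arrangement has an internal mirror plane or centre of symmetry, so none is chiral.

no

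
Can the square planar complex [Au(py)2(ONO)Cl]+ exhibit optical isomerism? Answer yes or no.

no

In a square planar complex each vertex has one trans partner and two cis neighbours.
Systematic placement gives 2 geometric isomers: py cis; py trans.
Each arrangement has an internal mirror plane or centre of symmetry, so none is chiral.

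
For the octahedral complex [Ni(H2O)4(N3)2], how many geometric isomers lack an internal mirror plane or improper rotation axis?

0

Systematic placement gives 2 geometric isomers: N3 trans; N3 cis.
Each arrangement has an internal mirror plane or centre of symmetry, so none is chiral.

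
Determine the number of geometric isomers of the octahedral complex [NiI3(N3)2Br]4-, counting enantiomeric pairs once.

3

Working through the distinct placements yields 3 geometric isomers: I mer, N3 trans; I fac, N3 cis; I mer, N3 cis.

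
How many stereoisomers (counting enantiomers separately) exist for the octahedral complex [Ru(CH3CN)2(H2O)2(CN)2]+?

6

In an octahedral complex each vertex has one trans partner and four cis neighbours.
The distinct arrangements are (5 in all): CH3CN trans, H2O trans, CN trans; CH3CN trans, H2O cis, CN cis; CH3CN cis, H2O trans, CN cis; CH3CN cis, H2O cis, CN cis (chiral); CH3CN cis, H2O cis, CN trans.
One of these lacks any improper symmetry element and so occurs as an enantiomeric pair, giving 5 + 1 = 6 stereoisomers in total.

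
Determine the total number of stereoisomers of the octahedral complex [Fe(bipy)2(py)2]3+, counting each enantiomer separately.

An octahedron has six vertices in three trans pairs; every non-trans pair is cis.
Each bipy is bidentate and must span two cis positions.
Working through the distinct placements yields 2 geometric isomers: py trans; py cis (chiral).
One of these lacks any improper symmetry element and so occurs as an enantiomeric pair, giving 2 + 1 = 3 stereoisomers in total.

3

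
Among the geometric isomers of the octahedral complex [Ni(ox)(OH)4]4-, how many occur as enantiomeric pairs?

In an octahedral complex each vertex has one trans partner and four cis neighbours.
Each ox is bidentate and must span two cis positions.
Only one geometric arrangement is possible.

0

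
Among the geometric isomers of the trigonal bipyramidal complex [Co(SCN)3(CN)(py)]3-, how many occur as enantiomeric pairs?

0

In a trigonal bipyramid the two axial positions differ from the three equatorial ones.
There are 4 geometric isomers: CN axial, py equatorial; CN axial, py axial; CN equatorial, py equatorial; CN equatorial, py axial.
Each arrangement has an internal mirror plane or centre of symmetry, so none is chiral.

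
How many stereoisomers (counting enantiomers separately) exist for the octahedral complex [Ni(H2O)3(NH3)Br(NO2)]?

5

The six octahedral sites form three mutually perpendicular trans pairs.
Systematic placement gives 4 geometric isomers: H2O mer (3 arrangements); H2O fac (chiral).
One of these lacks any improper symmetry element and so occurs as an enantiomeric pair, giving 4 + 1 = 5 stereoisomers in total.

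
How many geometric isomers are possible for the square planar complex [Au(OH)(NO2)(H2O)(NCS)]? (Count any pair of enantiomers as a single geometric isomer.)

3

A square has two trans pairs of vertices; adjacent vertices are cis.
The distinct arrangements are (3 in all): (H2O/NO2 trans, NCS/OH trans); (H2O/OH trans, NCS/NO2 trans); (H2O/NCS trans, NO2/OH trans).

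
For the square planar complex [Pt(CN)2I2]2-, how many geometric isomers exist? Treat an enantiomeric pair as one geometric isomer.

2

A square has two trans pairs of vertices; adjacent vertices are cis.
Working through the distinct placements yields 2 geometric isomers: CN cis; CN trans.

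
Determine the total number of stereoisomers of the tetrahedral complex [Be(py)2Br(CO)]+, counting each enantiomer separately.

In a tetrahedral complex all four positions are equivalent and every pair of ligands is adjacent — there is no cis/trans distinction.
Only one geometric arrangement is possible.

1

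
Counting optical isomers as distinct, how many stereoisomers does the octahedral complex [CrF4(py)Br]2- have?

In an octahedral complex each vertex has one trans partner and four cis neighbours.
There are 2 geometric isomers: py and Br mutually cis; py and Br mutually trans.
Each arrangement has an internal mirror plane or centre of symmetry, so none is chiral.

2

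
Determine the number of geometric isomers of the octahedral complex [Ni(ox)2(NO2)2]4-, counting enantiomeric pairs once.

Each ox is bidentate and must span two cis positions.
There are 2 geometric isomers: NO2 trans; NO2 cis (chiral).

2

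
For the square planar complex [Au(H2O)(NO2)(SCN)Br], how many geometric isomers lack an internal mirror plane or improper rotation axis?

0

There are 3 geometric isomers: (Br/NO2 trans, H2O/SCN trans); (Br/SCN trans, H2O/NO2 trans); (Br/H2O trans, NO2/SCN trans).
Each arrangement has an internal mirror plane or centre of symmetry, so none is chiral.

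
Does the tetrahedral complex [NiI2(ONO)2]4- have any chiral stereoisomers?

Only one geometric arrangement is possible.

no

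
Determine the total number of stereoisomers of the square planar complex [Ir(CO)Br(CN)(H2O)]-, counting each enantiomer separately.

3

A square has two trans pairs of vertices; adjacent vertices are cis.
Working through the distinct placements yields 3 geometric isomers: (Br/CO trans, CN/H2O trans); (Br/H2O trans, CN/CO trans); (Br/CN trans, CO/H2O trans).
Each arrangement has an internal mirror plane or centre of symmetry, so none is chiral.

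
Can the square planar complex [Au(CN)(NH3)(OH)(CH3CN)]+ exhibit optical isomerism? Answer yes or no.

no

There are 3 geometric isomers: (CH3CN/NH3 trans, CN/OH trans); (CH3CN/OH trans, CN/NH3 trans); (CH3CN/CN trans, NH3/OH trans).
Each arrangement has an internal mirror plane or centre of symmetry, so none is chiral.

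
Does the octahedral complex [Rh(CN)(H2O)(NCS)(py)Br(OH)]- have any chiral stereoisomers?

yes

An octahedron has six vertices in three trans pairs; every non-trans pair is cis.
Exhaustive case analysis gives 15 geometric isomers.
Of these, 15 lack any improper symmetry element and so occur as enantiomeric pairs, giving 15 + 15 = 30 stereoisomers in total.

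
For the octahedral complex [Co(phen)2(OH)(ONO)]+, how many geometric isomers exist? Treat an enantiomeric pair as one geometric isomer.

2

In an octahedral complex each vertex has one trans partner and four cis neighbours.
Each phen is bidentate and must span two cis positions.
The distinct arrangements are (2 in all): OH and ONO mutually trans; OH and ONO mutually cis (chiral).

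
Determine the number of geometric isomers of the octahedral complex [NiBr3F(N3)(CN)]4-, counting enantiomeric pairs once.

4

In an octahedral complex each vertex has one trans partner and four cis neighbours.
Systematic placement gives 4 geometric isomers: Br mer (3 arrangements); Br fac (chiral).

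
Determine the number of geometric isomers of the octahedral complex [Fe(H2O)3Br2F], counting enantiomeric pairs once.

In an octahedral complex each vertex has one trans partner and four cis neighbours.
Systematic placement gives 3 geometric isomers: H2O mer, Br trans; H2O mer, Br cis; H2O fac, Br cis.

3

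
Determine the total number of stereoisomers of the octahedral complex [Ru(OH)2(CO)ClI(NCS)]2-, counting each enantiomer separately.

The six octahedral sites form three mutually perpendicular trans pairs.
Exhaustive case analysis gives 9 geometric isomers.
Of these, 6 lack any improper symmetry element and so occur as enantiomeric pairs, giving 9 + 6 = 15 stereoisomers in total.

15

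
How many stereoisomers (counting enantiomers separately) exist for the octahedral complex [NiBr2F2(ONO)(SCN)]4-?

Systematic placement gives 6 geometric isomers: Br trans, F trans; Br trans, F cis; Br cis, F cis (3 arrangements, 2 chiral); Br cis, F trans.
Of these, 2 lack any improper symmetry element and so occur as enantiomeric pairs, giving 6 + 2 = 8 stereoisomers in total.

8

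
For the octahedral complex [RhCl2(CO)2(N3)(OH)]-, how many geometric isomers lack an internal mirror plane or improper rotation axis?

2

In an octahedral complex each vertex has one trans partner and four cis neighbours.
There are 6 geometric isomers: Cl trans, CO trans; Cl cis, CO trans; Cl cis, CO cis (3 arrangements, 2 chiral); Cl trans, CO cis.
Of these, 2 lack any improper symmetry element and so occur as enantiomeric pairs, giving 6 + 2 = 8 stereoisomers in total.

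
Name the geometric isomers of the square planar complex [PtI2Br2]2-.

In a square planar complex each vertex has one trans partner and two cis neighbours.
Working through the distinct placements yields 2 geometric isomers: I cis; I trans.

cis and trans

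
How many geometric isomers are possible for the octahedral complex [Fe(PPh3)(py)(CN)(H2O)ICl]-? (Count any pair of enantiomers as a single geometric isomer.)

15

In an octahedral complex each vertex has one trans partner and four cis neighbours.
Systematic enumeration (placing each ligand type in turn and discarding arrangements equivalent by rotation or reflection) gives 15 geometric isomers.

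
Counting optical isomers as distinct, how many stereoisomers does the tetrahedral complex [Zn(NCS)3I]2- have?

In a tetrahedral complex all four positions are equivalent and every pair of ligands is adjacent — there is no cis/trans distinction.
Only one geometric arrangement is possible.

1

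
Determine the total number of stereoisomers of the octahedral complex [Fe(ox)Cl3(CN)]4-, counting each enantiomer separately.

An octahedron has six vertices in three trans pairs; every non-trans pair is cis.
Each ox is bidentate and must span two cis positions.
There are 2 geometric isomers: Cl fac; Cl mer.
Each arrangement has an internal mirror plane or centre of symmetry, so none is chiral.

2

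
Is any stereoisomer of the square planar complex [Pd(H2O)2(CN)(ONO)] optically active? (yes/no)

In a square planar complex each vertex has one trans partner and two cis neighbours.
The distinct arrangements are (2 in all): H2O cis; H2O trans.
Each arrangement has an internal mirror plane or centre of symmetry, so none is chiral.

no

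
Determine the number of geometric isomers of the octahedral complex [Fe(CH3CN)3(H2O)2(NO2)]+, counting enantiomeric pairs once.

An octahedron has six vertices in three trans pairs; every non-trans pair is cis.
The distinct arrangements are (3 in all): CH3CN mer, H2O cis; CH3CN mer, H2O trans; CH3CN fac, H2O cis.

3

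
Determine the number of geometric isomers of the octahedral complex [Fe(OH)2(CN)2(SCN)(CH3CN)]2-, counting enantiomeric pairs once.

The six octahedral sites form three mutually perpendicular trans pairs.
The distinct arrangements are (6 in all): OH cis, CN cis (3 arrangements, 2 chiral); OH trans, CN cis; OH cis, CN trans; OH trans, CN trans.

6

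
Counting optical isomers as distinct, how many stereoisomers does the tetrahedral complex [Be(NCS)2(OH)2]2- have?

1

All four vertices of a tetrahedron are equivalent and mutually adjacent, so cis/trans isomerism cannot arise.
Only one geometric arrangement is possible.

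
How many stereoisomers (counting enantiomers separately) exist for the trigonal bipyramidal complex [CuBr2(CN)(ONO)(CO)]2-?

In a trigonal bipyramid the two axial positions differ from the three equatorial ones.
Placing the ligands in turn and identifying arrangements related by rotation or reflection leaves 7 distinct geometric isomers.
Of these, 3 lack any improper symmetry element and so occur as enantiomeric pairs, giving 7 + 3 = 10 stereoisomers in total.

10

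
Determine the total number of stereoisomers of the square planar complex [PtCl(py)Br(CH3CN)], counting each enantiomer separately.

The distinct arrangements are (3 in all): (Br/Cl trans, CH3CN/py trans); (Br/py trans, CH3CN/Cl trans); (Br/CH3CN trans, Cl/py trans).
Each arrangement has an internal mirror plane or centre of symmetry, so none is chiral.

3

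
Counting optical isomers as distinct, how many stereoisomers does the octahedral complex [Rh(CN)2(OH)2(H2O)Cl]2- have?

8

There are 6 geometric isomers: CN trans, OH trans; CN trans, OH cis; CN cis, OH trans; CN cis, OH cis (3 arrangements, 2 chiral).
Of these, 2 lack any improper symmetry element and so occur as enantiomeric pairs, giving 6 + 2 = 8 stereoisomers in total.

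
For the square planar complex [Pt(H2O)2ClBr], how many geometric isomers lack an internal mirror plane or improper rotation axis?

0

Working through the distinct placements yields 2 geometric isomers: H2O cis; H2O trans.
Each arrangement has an internal mirror plane or centre of symmetry, so none is chiral.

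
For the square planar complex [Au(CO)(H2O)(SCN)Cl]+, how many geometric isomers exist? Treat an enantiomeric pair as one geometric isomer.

3

Systematic placement gives 3 geometric isomers: (CO/H2O trans, Cl/SCN trans); (CO/SCN trans, Cl/H2O trans); (CO/Cl trans, H2O/SCN trans).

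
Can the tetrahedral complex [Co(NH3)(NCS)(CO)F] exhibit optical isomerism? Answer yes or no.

Only one geometric arrangement is possible; it has no improper symmetry element, so it exists as a pair of enantiomers (2 stereoisomers).

yes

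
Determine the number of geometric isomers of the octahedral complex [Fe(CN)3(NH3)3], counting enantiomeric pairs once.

2

The distinct arrangements are (2 in all): CN mer; CN fac.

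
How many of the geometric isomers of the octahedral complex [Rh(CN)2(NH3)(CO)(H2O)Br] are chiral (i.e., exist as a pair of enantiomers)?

The six octahedral sites form three mutually perpendicular trans pairs.
Exhaustive case analysis gives 9 geometric isomers.
Of these, 6 lack any improper symmetry element and so occur as enantiomeric pairs, giving 9 + 6 = 15 stereoisomers in total.

6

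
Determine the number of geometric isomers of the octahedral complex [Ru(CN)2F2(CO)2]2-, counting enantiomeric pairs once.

5

An octahedron has six vertices in three trans pairs; every non-trans pair is cis.
The distinct arrangements are (5 in all): CN trans, F trans, CO trans; CN trans, F cis, CO cis; CN cis, F trans, CO cis; CN cis, F cis, CO cis (chiral); CN cis, F cis, CO trans.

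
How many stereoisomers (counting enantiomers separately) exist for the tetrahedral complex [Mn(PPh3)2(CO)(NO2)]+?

1

In a tetrahedral complex all four positions are equivalent and every pair of ligands is adjacent — there is no cis/trans distinction.
Only one geometric arrangement is possible.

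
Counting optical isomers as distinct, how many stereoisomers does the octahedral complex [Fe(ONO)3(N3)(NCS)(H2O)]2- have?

5

An octahedron has six vertices in three trans pairs; every non-trans pair is cis.
There are 4 geometric isomers: ONO mer (3 arrangements); ONO fac (chiral).
One of these lacks any improper symmetry element and so occurs as an enantiomeric pair, giving 4 + 1 = 5 stereoisomers in total.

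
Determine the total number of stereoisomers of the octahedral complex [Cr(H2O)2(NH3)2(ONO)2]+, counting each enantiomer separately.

6

The distinct arrangements are (5 in all): H2O trans, NH3 trans, ONO trans; H2O trans, NH3 cis, ONO cis; H2O cis, NH3 cis, ONO trans; H2O cis, NH3 cis, ONO cis (chiral); H2O cis, NH3 trans, ONO cis.
One of these lacks any improper symmetry element and so occurs as an enantiomeric pair, giving 5 + 1 = 6 stereoisomers in total.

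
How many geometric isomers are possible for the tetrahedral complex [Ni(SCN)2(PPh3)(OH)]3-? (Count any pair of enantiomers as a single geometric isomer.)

All four vertices of a tetrahedron are equivalent and mutually adjacent, so cis/trans isomerism cannot arise.
Only one geometric arrangement is possible.

1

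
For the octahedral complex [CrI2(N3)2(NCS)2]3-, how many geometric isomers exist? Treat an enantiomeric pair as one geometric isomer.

5

There are 5 geometric isomers: I trans, N3 trans, NCS trans; I trans, N3 cis, NCS cis; I cis, N3 cis, NCS trans; I cis, N3 cis, NCS cis (chiral); I cis, N3 trans, NCS cis.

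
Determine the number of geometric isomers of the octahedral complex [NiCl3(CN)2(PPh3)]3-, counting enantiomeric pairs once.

3

An octahedron has six vertices in three trans pairs; every non-trans pair is cis.
Working through the distinct placements yields 3 geometric isomers: Cl mer, CN trans; Cl fac, CN cis; Cl mer, CN cis.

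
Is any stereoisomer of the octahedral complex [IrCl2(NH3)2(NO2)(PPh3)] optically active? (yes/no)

yes

An octahedron has six vertices in three trans pairs; every non-trans pair is cis.
The distinct arrangements are (6 in all): Cl trans, NH3 trans; Cl trans, NH3 cis; Cl cis, NH3 cis (3 arrangements, 2 chiral); Cl cis, NH3 trans.
Of these, 2 lack any improper symmetry element and so occur as enantiomeric pairs, giving 6 + 2 = 8 stereoisomers in total.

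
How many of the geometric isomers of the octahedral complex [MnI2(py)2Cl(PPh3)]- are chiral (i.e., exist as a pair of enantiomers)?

The six octahedral sites form three mutually perpendicular trans pairs.
Working through the distinct placements yields 6 geometric isomers: I cis, py trans; I cis, py cis (3 arrangements, 2 chiral); I trans, py trans; I trans, py cis.
Of these, 2 lack any improper symmetry element and so occur as enantiomeric pairs, giving 6 + 2 = 8 stereoisomers in total.

2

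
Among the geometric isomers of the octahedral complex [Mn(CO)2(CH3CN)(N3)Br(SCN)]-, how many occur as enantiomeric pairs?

6

Systematic enumeration (placing each ligand type in turn and discarding arrangements equivalent by rotation or reflection) gives 9 geometric isomers.
Of these, 6 lack any improper symmetry element and so occur as enantiomeric pairs, giving 9 + 6 = 15 stereoisomers in total.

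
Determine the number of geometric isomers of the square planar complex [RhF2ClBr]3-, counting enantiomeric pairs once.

2

A square has two trans pairs of vertices; adjacent vertices are cis.
There are 2 geometric isomers: F cis; F trans.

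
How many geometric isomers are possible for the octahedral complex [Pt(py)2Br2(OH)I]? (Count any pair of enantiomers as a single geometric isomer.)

The six octahedral sites form three mutually perpendicular trans pairs.
The distinct arrangements are (6 in all): py trans, Br trans; py cis, Br trans; py trans, Br cis; py cis, Br cis (3 arrangements, 2 chiral).

6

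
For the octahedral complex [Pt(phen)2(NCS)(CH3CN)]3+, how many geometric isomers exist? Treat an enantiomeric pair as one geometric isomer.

Each phen is bidentate and must span two cis positions.
Working through the distinct placements yields 2 geometric isomers: NCS and CH3CN mutually trans; NCS and CH3CN mutually cis (chiral).

2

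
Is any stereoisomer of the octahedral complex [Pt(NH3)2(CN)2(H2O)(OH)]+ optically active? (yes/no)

yes

In an octahedral complex each vertex has one trans partner and four cis neighbours.
There are 6 geometric isomers: NH3 cis, CN trans; NH3 trans, CN trans; NH3 cis, CN cis (3 arrangements, 2 chiral); NH3 trans, CN cis.
Of these, 2 lack any improper symmetry element and so occur as enantiomeric pairs, giving 6 + 2 = 8 stereoisomers in total.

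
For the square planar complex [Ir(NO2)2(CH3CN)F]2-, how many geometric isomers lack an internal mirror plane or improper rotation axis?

Systematic placement gives 2 geometric isomers: NO2 cis; NO2 trans.
Each arrangement has an internal mirror plane or centre of symmetry, so none is chiral.

0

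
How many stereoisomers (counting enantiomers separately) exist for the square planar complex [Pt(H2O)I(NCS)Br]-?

3

There are 3 geometric isomers: (Br/I trans, H2O/NCS trans); (Br/NCS trans, H2O/I trans); (Br/H2O trans, I/NCS trans).
Each arrangement has an internal mirror plane or centre of symmetry, so none is chiral.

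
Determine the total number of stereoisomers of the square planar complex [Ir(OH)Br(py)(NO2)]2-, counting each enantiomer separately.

3

A square has two trans pairs of vertices; adjacent vertices are cis.
Working through the distinct placements yields 3 geometric isomers: (Br/OH trans, NO2/py trans); (Br/py trans, NO2/OH trans); (Br/NO2 trans, OH/py trans).
Each arrangement has an internal mirror plane or centre of symmetry, so none is chiral.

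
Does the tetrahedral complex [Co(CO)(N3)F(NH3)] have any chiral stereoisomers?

yes

In a tetrahedral complex all four positions are equivalent and every pair of ligands is adjacent — there is no cis/trans distinction.
Only one geometric arrangement is possible; it has no improper symmetry element, so it exists as a pair of enantiomers (2 stereoisomers).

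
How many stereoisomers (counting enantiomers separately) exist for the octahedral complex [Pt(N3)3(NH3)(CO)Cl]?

5

An octahedron has six vertices in three trans pairs; every non-trans pair is cis.
The distinct arrangements are (4 in all): N3 mer (3 arrangements); N3 fac (chiral).
One of these lacks any improper symmetry element and so occurs as an enantiomeric pair, giving 4 + 1 = 5 stereoisomers in total.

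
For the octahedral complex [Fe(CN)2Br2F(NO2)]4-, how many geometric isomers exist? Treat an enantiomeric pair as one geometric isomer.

6

In an octahedral complex each vertex has one trans partner and four cis neighbours.
Working through the distinct placements yields 6 geometric isomers: CN trans, Br trans; CN cis, Br trans; CN cis, Br cis (3 arrangements, 2 chiral); CN trans, Br cis.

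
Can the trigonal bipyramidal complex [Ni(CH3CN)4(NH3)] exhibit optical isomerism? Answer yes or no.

no

In a trigonal bipyramid the two axial positions differ from the three equatorial ones.
Working through the distinct placements yields 2 geometric isomers: NH3 equatorial; NH3 axial.
Each arrangement has an internal mirror plane or centre of symmetry, so none is chiral.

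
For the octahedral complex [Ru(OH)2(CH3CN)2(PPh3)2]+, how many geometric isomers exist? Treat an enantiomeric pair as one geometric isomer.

Systematic placement gives 5 geometric isomers: OH trans, CH3CN trans, PPh3 trans; OH cis, CH3CN trans, PPh3 cis; OH cis, CH3CN cis, PPh3 trans; OH cis, CH3CN cis, PPh3 cis (chiral); OH trans, CH3CN cis, PPh3 cis.

5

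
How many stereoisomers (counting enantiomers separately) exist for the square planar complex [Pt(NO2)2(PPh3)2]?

2

There are 2 geometric isomers: NO2 cis; NO2 trans.
Each arrangement has an internal mirror plane or centre of symmetry, so none is chiral.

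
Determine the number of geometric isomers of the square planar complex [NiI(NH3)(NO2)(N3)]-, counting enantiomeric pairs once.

3

In a square planar complex each vertex has one trans partner and two cis neighbours.
There are 3 geometric isomers: (I/NH3 trans, N3/NO2 trans); (I/NO2 trans, N3/NH3 trans); (I/N3 trans, NH3/NO2 trans).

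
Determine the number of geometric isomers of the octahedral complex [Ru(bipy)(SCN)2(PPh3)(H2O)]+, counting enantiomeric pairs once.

In an octahedral complex each vertex has one trans partner and four cis neighbours.
Each bipy is bidentate and must span two cis positions.
The distinct arrangements are (4 in all): SCN cis (3 arrangements, 2 chiral); SCN trans.

4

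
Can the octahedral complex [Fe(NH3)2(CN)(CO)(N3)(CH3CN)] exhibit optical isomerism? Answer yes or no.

An octahedron has six vertices in three trans pairs; every non-trans pair is cis.
Placing the ligands in turn and identifying arrangements related by rotation or reflection leaves 9 distinct geometric isomers.
Of these, 6 lack any improper symmetry element and so occur as enantiomeric pairs, giving 9 + 6 = 15 stereoisomers in total.

yes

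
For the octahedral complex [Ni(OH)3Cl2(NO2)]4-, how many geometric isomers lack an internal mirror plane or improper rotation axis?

0

An octahedron has six vertices in three trans pairs; every non-trans pair is cis.
Working through the distinct placements yields 3 geometric isomers: OH mer, Cl trans; OH mer, Cl cis; OH fac, Cl cis.
Each arrangement has an internal mirror plane or centre of symmetry, so none is chiral.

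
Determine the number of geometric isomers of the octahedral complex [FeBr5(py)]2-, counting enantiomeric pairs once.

In an octahedral complex each vertex has one trans partner and four cis neighbours.
Only one geometric arrangement is possible.

1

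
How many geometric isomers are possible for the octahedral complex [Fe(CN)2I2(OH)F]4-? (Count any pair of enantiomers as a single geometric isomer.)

6

Systematic placement gives 6 geometric isomers: CN trans, I cis; CN trans, I trans; CN cis, I cis (3 arrangements, 2 chiral); CN cis, I trans.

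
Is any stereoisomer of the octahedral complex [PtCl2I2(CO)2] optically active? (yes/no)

yes

An octahedron has six vertices in three trans pairs; every non-trans pair is cis.
There are 5 geometric isomers: Cl trans, I trans, CO trans; Cl cis, I cis, CO trans; Cl cis, I trans, CO cis; Cl cis, I cis, CO cis (chiral); Cl trans, I cis, CO cis.
One of these lacks any improper symmetry element and so occurs as an enantiomeric pair, giving 5 + 1 = 6 stereoisomers in total.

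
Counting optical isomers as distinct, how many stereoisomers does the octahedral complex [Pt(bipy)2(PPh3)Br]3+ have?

3

Each bipy is bidentate and must span two cis positions.
Working through the distinct placements yields 2 geometric isomers: PPh3 and Br mutually trans; PPh3 and Br mutually cis (chiral).
One of these lacks any improper symmetry element and so occurs as an enantiomeric pair, giving 2 + 1 = 3 stereoisomers in total.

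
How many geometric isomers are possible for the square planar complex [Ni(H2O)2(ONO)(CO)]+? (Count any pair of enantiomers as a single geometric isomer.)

2

The distinct arrangements are (2 in all): H2O cis; H2O trans.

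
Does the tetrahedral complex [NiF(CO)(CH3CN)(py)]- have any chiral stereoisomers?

yes

In a tetrahedral complex all four positions are equivalent and every pair of ligands is adjacent — there is no cis/trans distinction.
Only one geometric arrangement is possible; it has no improper symmetry element, so it exists as a pair of enantiomers (2 stereoisomers).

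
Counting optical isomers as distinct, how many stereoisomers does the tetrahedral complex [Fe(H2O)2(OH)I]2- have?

1

In a tetrahedral complex all four positions are equivalent and every pair of ligands is adjacent — there is no cis/trans distinction.
Only one geometric arrangement is possible.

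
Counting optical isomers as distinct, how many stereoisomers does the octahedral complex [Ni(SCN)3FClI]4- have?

The distinct arrangements are (4 in all): SCN mer (3 arrangements); SCN fac (chiral).
One of these lacks any improper symmetry element and so occurs as an enantiomeric pair, giving 4 + 1 = 5 stereoisomers in total.

5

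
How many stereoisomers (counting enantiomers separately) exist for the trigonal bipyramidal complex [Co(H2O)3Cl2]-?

3

The distinct arrangements are (3 in all): Cl both axial; Cl one axial, one equatorial; Cl both equatorial.
Each arrangement has an internal mirror plane or centre of symmetry, so none is chiral.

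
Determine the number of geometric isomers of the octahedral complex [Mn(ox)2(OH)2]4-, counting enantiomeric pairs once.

The six octahedral sites form three mutually perpendicular trans pairs.
Each ox is bidentate and must span two cis positions.
Systematic placement gives 2 geometric isomers: OH trans; OH cis (chiral).

2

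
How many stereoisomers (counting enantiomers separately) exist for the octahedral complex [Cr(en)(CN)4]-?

1

An octahedron has six vertices in three trans pairs; every non-trans pair is cis.
Each en is bidentate and must span two cis positions.
Only one geometric arrangement is possible.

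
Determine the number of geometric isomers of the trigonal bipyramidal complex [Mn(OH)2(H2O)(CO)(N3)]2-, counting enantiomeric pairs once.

Systematic enumeration (placing each ligand type in turn and discarding arrangements equivalent by rotation or reflection) gives 7 geometric isomers.

7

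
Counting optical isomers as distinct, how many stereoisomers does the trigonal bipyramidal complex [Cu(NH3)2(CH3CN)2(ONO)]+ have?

A trigonal bipyramid has two axial and three equatorial sites, which are chemically inequivalent.
Systematic enumeration (placing each ligand type in turn and discarding arrangements equivalent by rotation or reflection) gives 5 geometric isomers.
One of these lacks any improper symmetry element and so occurs as an enantiomeric pair, giving 5 + 1 = 6 stereoisomers in total.

6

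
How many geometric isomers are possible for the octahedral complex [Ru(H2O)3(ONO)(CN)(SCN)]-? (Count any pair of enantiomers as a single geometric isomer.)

The six octahedral sites form three mutually perpendicular trans pairs.
There are 4 geometric isomers: H2O mer (3 arrangements); H2O fac (chiral).

4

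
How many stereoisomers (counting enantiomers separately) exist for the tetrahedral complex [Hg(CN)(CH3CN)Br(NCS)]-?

All four vertices of a tetrahedron are equivalent and mutually adjacent, so cis/trans isomerism cannot arise.
Only one geometric arrangement is possible; it has no improper symmetry element, so it exists as a pair of enantiomers (2 stereoisomers).

2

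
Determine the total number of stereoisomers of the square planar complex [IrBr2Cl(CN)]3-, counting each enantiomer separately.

2

In a square planar complex each vertex has one trans partner and two cis neighbours.
There are 2 geometric isomers: Br cis; Br trans.
Each arrangement has an internal mirror plane or centre of symmetry, so none is chiral.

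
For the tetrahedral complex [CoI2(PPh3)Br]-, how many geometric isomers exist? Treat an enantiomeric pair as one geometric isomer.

1

In a tetrahedral complex all four positions are equivalent and every pair of ligands is adjacent — there is no cis/trans distinction.
Only one geometric arrangement is possible.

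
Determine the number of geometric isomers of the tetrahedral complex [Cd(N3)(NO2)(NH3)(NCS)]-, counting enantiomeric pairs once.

All four vertices of a tetrahedron are equivalent and mutually adjacent, so cis/trans isomerism cannot arise.
Only one geometric arrangement is possible; it has no improper symmetry element, so it exists as a pair of enantiomers (2 stereoisomers).

1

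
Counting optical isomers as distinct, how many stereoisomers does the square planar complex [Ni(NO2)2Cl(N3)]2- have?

2

The distinct arrangements are (2 in all): NO2 cis; NO2 trans.
Each arrangement has an internal mirror plane or centre of symmetry, so none is chiral.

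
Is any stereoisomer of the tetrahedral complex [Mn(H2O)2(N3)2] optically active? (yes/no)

All four vertices of a tetrahedron are equivalent and mutually adjacent, so cis/trans isomerism cannot arise.
Only one geometric arrangement is possible.

no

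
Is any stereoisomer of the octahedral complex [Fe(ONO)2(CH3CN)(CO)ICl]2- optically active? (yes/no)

yes

The six octahedral sites form three mutually perpendicular trans pairs.
Exhaustive case analysis gives 9 geometric isomers.
Of these, 6 lack any improper symmetry element and so occur as enantiomeric pairs, giving 9 + 6 = 15 stereoisomers in total.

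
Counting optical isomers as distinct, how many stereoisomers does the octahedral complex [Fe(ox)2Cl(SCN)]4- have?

An octahedron has six vertices in three trans pairs; every non-trans pair is cis.
Each ox is bidentate and must span two cis positions.
There are 2 geometric isomers: Cl and SCN mutually trans; Cl and SCN mutually cis (chiral).
One of these lacks any improper symmetry element and so occurs as an enantiomeric pair, giving 2 + 1 = 3 stereoisomers in total.

3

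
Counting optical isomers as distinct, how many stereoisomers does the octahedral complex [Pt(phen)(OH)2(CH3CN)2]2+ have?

4

In an octahedral complex each vertex has one trans partner and four cis neighbours.
Each phen is bidentate and must span two cis positions.
Working through the distinct placements yields 3 geometric isomers: OH cis, CH3CN trans; OH cis, CH3CN cis (chiral); OH trans, CH3CN cis.
One of these lacks any improper symmetry element and so occurs as an enantiomeric pair, giving 3 + 1 = 4 stereoisomers in total.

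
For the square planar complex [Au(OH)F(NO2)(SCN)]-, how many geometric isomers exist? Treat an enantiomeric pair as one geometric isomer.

A square has two trans pairs of vertices; adjacent vertices are cis.
The distinct arrangements are (3 in all): (F/OH trans, NO2/SCN trans); (F/SCN trans, NO2/OH trans); (F/NO2 trans, OH/SCN trans).

3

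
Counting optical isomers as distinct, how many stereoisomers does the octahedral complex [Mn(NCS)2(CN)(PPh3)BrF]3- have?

An octahedron has six vertices in three trans pairs; every non-trans pair is cis.
Placing the ligands in turn and identifying arrangements related by rotation or reflection leaves 9 distinct geometric isomers.
Of these, 6 lack any improper symmetry element and so occur as enantiomeric pairs, giving 9 + 6 = 15 stereoisomers in total.

15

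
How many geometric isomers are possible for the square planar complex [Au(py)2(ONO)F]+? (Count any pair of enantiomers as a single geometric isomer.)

In a square planar complex each vertex has one trans partner and two cis neighbours.
The distinct arrangements are (2 in all): py cis; py trans.

2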